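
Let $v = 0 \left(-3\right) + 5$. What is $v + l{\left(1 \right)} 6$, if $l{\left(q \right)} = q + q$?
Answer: $17$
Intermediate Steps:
$v = 5$ ($v = 0 + 5 = 5$)
$l{\left(q \right)} = 2 q$
$v + l{\left(1 \right)} 6 = 5 + 2 \cdot 1 \cdot 6 = 5 + 2 \cdot 6 = 5 + 12 = 17$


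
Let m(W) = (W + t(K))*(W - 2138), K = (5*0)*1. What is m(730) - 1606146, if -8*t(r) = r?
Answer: -2633986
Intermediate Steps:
K = 0 (K = 0*1 = 0)
t(r) = -r/8
m(W) = W*(-2138 + W) (m(W) = (W - ⅛*0)*(W - 2138) = (W + 0)*(-2138 + W) = W*(-2138 + W))
m(730) - 1606146 = 730*(-2138 + 730) - 1606146 = 730*(-1408) - 1606146 = -1027840 - 1606146 = -2633986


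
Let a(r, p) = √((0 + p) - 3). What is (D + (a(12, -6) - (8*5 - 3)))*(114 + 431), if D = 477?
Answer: 239800 + 1635*I ≈ 2.398e+5 + 1635.0*I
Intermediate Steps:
a(r, p) = √(-3 + p) (a(r, p) = √(p - 3) = √(-3 + p))
(D + (a(12, -6) - (8*5 - 3)))*(114 + 431) = (477 + (√(-3 - 6) - (8*5 - 3)))*(114 + 431) = (477 + (√(-9) - (40 - 3)))*545 = (477 + (3*I - 1*37))*545 = (477 + (3*I - 37))*545 = (477 + (-37 + 3*I))*545 = (440 + 3*I)*545 = 239800 + 1635*I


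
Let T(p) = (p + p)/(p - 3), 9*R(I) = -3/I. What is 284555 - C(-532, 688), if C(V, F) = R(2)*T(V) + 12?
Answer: 456692047/1605 ≈ 2.8454e+5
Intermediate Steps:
R(I) = -1/(3*I) (R(I) = (-3/I)/9 = -1/(3*I))
T(p) = 2*p/(-3 + p) (T(p) = (2*p)/(-3 + p) = 2*p/(-3 + p))
C(V, F) = 12 - V/(3*(-3 + V)) (C(V, F) = (-1/3/2)*(2*V/(-3 + V)) + 12 = (-1/3*1/2)*(2*V/(-3 + V)) + 12 = -V/(3*(-3 + V)) + 12 = 12 - V/(3*(-3 + V)))
284555 - C(-532, 688) = 284555 - (-108 + 35*(-532))/(3*(-3 - 532)) = 284555 - (-108 - 18620)/(3*(-535)) = 284555 - (-1)*(-18728)/(3*535) = 284555 - 1*18728/1605 = 284555 - 18728/1605 = 456692047/1605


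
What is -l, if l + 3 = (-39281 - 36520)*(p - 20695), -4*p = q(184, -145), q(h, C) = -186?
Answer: -3130353891/2 ≈ -1.5652e+9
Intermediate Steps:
p = 93/2 (p = -1/4*(-186) = 93/2 ≈ 46.500)
l = 3130353891/2 (l = -3 + (-39281 - 36520)*(93/2 - 20695) = -3 - 75801*(-41297/2) = -3 + 3130353897/2 = 3130353891/2 ≈ 1.5652e+9)
-l = -1*3130353891/2 = -3130353891/2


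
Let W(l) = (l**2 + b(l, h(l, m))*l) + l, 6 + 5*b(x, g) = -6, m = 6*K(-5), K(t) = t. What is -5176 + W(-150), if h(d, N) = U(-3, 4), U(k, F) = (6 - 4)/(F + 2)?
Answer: 17534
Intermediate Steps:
U(k, F) = 2/(2 + F)
m = -30 (m = 6*(-5) = -30)
h(d, N) = 1/3 (h(d, N) = 2/(2 + 4) = 2/6 = 2*(1/6) = 1/3)
b(x, g) = -12/5 (b(x, g) = -6/5 + (1/5)*(-6) = -6/5 - 6/5 = -12/5)
W(l) = l**2 - 7*l/5 (W(l) = (l**2 - 12*l/5) + l = l**2 - 7*l/5)
-5176 + W(-150) = -5176 + (1/5)*(-150)*(-7 + 5*(-150)) = -5176 + (1/5)*(-150)*(-7 - 750) = -5176 + (1/5)*(-150)*(-757) = -5176 + 22710 = 17534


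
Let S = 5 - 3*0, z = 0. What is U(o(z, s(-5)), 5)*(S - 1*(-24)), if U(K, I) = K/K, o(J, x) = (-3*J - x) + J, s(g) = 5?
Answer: 29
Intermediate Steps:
S = 5 (S = 5 + 0 = 5)
o(J, x) = -x - 2*J (o(J, x) = (-x - 3*J) + J = -x - 2*J)
U(K, I) = 1
U(o(z, s(-5)), 5)*(S - 1*(-24)) = 1*(5 - 1*(-24)) = 1*(5 + 24) = 1*29 = 29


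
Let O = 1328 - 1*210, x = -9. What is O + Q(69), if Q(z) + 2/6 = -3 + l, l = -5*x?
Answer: 3479/3 ≈ 1159.7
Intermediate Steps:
l = 45 (l = -5*(-9) = 45)
Q(z) = 125/3 (Q(z) = -⅓ + (-3 + 45) = -⅓ + 42 = 125/3)
O = 1118 (O = 1328 - 210 = 1118)
O + Q(69) = 1118 + 125/3 = 3479/3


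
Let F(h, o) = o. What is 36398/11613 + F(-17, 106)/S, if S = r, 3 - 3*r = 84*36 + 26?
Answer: 107211772/35384811 ≈ 3.0299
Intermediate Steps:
r = -3047/3 (r = 1 - (84*36 + 26)/3 = 1 - (3024 + 26)/3 = 1 - ⅓*3050 = 1 - 3050/3 = -3047/3 ≈ -1015.7)
S = -3047/3 ≈ -1015.7
36398/11613 + F(-17, 106)/S = 36398/11613 + 106/(-3047/3) = 36398*(1/11613) + 106*(-3/3047) = 36398/11613 - 318/3047 = 107211772/35384811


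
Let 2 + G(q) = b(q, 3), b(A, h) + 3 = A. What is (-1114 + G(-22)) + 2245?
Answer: 1104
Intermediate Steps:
b(A, h) = -3 + A
G(q) = -5 + q (G(q) = -2 + (-3 + q) = -5 + q)
(-1114 + G(-22)) + 2245 = (-1114 + (-5 - 22)) + 2245 = (-1114 - 27) + 2245 = -1141 + 2245 = 1104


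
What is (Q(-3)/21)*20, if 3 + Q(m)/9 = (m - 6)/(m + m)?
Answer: -90/7 ≈ -12.857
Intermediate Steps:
Q(m) = -27 + 9*(-6 + m)/(2*m) (Q(m) = -27 + 9*((m - 6)/(m + m)) = -27 + 9*((-6 + m)/((2*m))) = -27 + 9*((-6 + m)*(1/(2*m))) = -27 + 9*((-6 + m)/(2*m)) = -27 + 9*(-6 + m)/(2*m))
(Q(-3)/21)*20 = ((-45/2 - 27/(-3))/21)*20 = ((-45/2 - 27*(-⅓))/21)*20 = ((-45/2 + 9)/21)*20 = ((1/21)*(-27/2))*20 = -9/14*20 = -90/7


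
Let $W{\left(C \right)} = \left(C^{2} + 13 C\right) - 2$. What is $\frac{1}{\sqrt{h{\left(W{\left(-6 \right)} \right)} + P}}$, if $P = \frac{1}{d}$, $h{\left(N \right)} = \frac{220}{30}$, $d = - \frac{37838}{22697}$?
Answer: $\frac{\sqrt{86763858330}}{764345} \approx 0.38537$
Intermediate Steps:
$W{\left(C \right)} = -2 + C^{2} + 13 C$
$d = - \frac{37838}{22697}$ ($d = \left(-37838\right) \frac{1}{22697} = - \frac{37838}{22697} \approx -1.6671$)
$h{\left(N \right)} = \frac{22}{3}$ ($h{\left(N \right)} = 220 \cdot \frac{1}{30} = \frac{22}{3}$)
$P = - \frac{22697}{37838}$ ($P = \frac{1}{- \frac{37838}{22697}} = - \frac{22697}{37838} \approx -0.59985$)
$\frac{1}{\sqrt{h{\left(W{\left(-6 \right)} \right)} + P}} = \frac{1}{\sqrt{\frac{22}{3} - \frac{22697}{37838}}} = \frac{1}{\sqrt{\frac{764345}{113514}}} = \frac{1}{\frac{1}{113514} \sqrt{86763858330}} = \frac{\sqrt{86763858330}}{764345}$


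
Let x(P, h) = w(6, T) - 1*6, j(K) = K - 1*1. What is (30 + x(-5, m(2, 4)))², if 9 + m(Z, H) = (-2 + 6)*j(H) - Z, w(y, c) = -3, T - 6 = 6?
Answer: 441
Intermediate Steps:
j(K) = -1 + K (j(K) = K - 1 = -1 + K)
T = 12 (T = 6 + 6 = 12)
m(Z, H) = -13 - Z + 4*H (m(Z, H) = -9 + ((-2 + 6)*(-1 + H) - Z) = -9 + (4*(-1 + H) - Z) = -9 + ((-4 + 4*H) - Z) = -9 + (-4 - Z + 4*H) = -13 - Z + 4*H)
x(P, h) = -9 (x(P, h) = -3 - 1*6 = -3 - 6 = -9)
(30 + x(-5, m(2, 4)))² = (30 - 9)² = 21² = 441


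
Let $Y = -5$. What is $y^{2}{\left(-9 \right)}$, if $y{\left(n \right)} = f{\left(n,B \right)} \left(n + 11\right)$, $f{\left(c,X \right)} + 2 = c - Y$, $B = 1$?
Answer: $144$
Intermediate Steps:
$f{\left(c,X \right)} = 3 + c$ ($f{\left(c,X \right)} = -2 + \left(c - -5\right) = -2 + \left(c + 5\right) = -2 + \left(5 + c\right) = 3 + c$)
$y{\left(n \right)} = \left(3 + n\right) \left(11 + n\right)$ ($y{\left(n \right)} = \left(3 + n\right) \left(n + 11\right) = \left(3 + n\right) \left(11 + n\right)$)
$y^{2}{\left(-9 \right)} = \left(\left(3 - 9\right) \left(11 - 9\right)\right)^{2} = \left(\left(-6\right) 2\right)^{2} = \left(-12\right)^{2} = 144$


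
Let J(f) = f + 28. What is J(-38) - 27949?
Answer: -27959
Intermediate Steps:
J(f) = 28 + f
J(-38) - 27949 = (28 - 38) - 27949 = -10 - 27949 = -27959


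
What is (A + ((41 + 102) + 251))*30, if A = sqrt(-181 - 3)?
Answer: 11820 + 60*I*sqrt(46) ≈ 11820.0 + 406.94*I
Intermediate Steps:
A = 2*I*sqrt(46) (A = sqrt(-184) = 2*I*sqrt(46) ≈ 13.565*I)
(A + ((41 + 102) + 251))*30 = (2*I*sqrt(46) + ((41 + 102) + 251))*30 = (2*I*sqrt(46) + (143 + 251))*30 = (2*I*sqrt(46) + 394)*30 = (394 + 2*I*sqrt(46))*30 = 11820 + 60*I*sqrt(46)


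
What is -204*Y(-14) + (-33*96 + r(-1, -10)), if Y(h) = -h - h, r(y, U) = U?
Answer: -8890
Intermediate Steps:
Y(h) = -2*h
-204*Y(-14) + (-33*96 + r(-1, -10)) = -(-408)*(-14) + (-33*96 - 10) = -204*28 + (-3168 - 10) = -5712 - 3178 = -8890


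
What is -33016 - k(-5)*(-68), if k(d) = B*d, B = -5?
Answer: -31316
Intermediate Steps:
k(d) = -5*d
-33016 - k(-5)*(-68) = -33016 - (-5*(-5))*(-68) = -33016 - 25*(-68) = -33016 - 1*(-1700) = -33016 + 1700 = -31316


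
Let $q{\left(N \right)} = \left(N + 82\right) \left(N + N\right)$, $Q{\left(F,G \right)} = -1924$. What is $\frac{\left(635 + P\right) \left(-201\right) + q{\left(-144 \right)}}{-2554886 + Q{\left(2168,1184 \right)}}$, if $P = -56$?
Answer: $\frac{10947}{284090} \approx 0.038534$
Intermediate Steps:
$q{\left(N \right)} = 2 N \left(82 + N\right)$ ($q{\left(N \right)} = \left(82 + N\right) 2 N = 2 N \left(82 + N\right)$)
$\frac{\left(635 + P\right) \left(-201\right) + q{\left(-144 \right)}}{-2554886 + Q{\left(2168,1184 \right)}} = \frac{\left(635 - 56\right) \left(-201\right) + 2 \left(-144\right) \left(82 - 144\right)}{-2554886 - 1924} = \frac{579 \left(-201\right) + 2 \left(-144\right) \left(-62\right)}{-2556810} = \left(-116379 + 17856\right) \left(- \frac{1}{2556810}\right) = \left(-98523\right) \left(- \frac{1}{2556810}\right) = \frac{10947}{284090}$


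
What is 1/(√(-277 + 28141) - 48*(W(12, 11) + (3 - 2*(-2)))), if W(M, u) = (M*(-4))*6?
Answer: 562/7579095 - √86/10105460 ≈ 7.3234e-5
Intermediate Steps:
W(M, u) = -24*M (W(M, u) = -4*M*6 = -24*M)
1/(√(-277 + 28141) - 48*(W(12, 11) + (3 - 2*(-2)))) = 1/(√(-277 + 28141) - 48*(-24*12 + (3 - 2*(-2)))) = 1/(√27864 - 48*(-288 + (3 + 4))) = 1/(18*√86 - 48*(-288 + 7)) = 1/(18*√86 - 48*(-281)) = 1/(18*√86 + 13488) = 1/(13488 + 18*√86)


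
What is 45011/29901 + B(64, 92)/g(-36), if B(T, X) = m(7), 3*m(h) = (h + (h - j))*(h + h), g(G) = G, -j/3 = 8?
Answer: -920512/269109 ≈ -3.4206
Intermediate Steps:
j = -24 (j = -3*8 = -24)
m(h) = 2*h*(24 + 2*h)/3 (m(h) = ((h + (h - 1*(-24)))*(h + h))/3 = ((h + (h + 24))*(2*h))/3 = ((h + (24 + h))*(2*h))/3 = ((24 + 2*h)*(2*h))/3 = (2*h*(24 + 2*h))/3 = 2*h*(24 + 2*h)/3)
B(T, X) = 532/3 (B(T, X) = (4/3)*7*(12 + 7) = (4/3)*7*19 = 532/3)
45011/29901 + B(64, 92)/g(-36) = 45011/29901 + (532/3)/(-36) = 45011*(1/29901) + (532/3)*(-1/36) = 45011/29901 - 133/27 = -920512/269109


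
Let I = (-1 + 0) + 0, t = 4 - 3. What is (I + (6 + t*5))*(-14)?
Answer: -140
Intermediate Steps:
t = 1
I = -1 (I = -1 + 0 = -1)
(I + (6 + t*5))*(-14) = (-1 + (6 + 1*5))*(-14) = (-1 + (6 + 5))*(-14) = (-1 + 11)*(-14) = 10*(-14) = -140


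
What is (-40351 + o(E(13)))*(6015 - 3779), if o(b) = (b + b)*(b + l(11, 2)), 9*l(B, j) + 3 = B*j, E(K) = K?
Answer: -804117028/9 ≈ -8.9346e+7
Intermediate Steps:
l(B, j) = -⅓ + B*j/9 (l(B, j) = -⅓ + (B*j)/9 = -⅓ + B*j/9)
o(b) = 2*b*(19/9 + b) (o(b) = (b + b)*(b + (-⅓ + (⅑)*11*2)) = (2*b)*(b + (-⅓ + 22/9)) = (2*b)*(b + 19/9) = (2*b)*(19/9 + b) = 2*b*(19/9 + b))
(-40351 + o(E(13)))*(6015 - 3779) = (-40351 + (2/9)*13*(19 + 9*13))*(6015 - 3779) = (-40351 + (2/9)*13*(19 + 117))*2236 = (-40351 + (2/9)*13*136)*2236 = (-40351 + 3536/9)*2236 = -359623/9*2236 = -804117028/9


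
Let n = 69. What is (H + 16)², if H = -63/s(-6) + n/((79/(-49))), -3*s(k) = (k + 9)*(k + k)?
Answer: 102556129/99856 ≈ 1027.0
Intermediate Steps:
s(k) = -2*k*(9 + k)/3 (s(k) = -(k + 9)*(k + k)/3 = -(9 + k)*2*k/3 = -2*k*(9 + k)/3)
H = -15183/316 (H = -63*1/(4*(9 - 6)) + 69/((79/(-49))) = -63/((-⅔*(-6)*3)) + 69/((79*(-1/49))) = -63/12 + 69/(-79/49) = -63*1/12 + 69*(-49/79) = -21/4 - 3381/79 = -15183/316 ≈ -48.047)
(H + 16)² = (-15183/316 + 16)² = (-10127/316)² = 102556129/99856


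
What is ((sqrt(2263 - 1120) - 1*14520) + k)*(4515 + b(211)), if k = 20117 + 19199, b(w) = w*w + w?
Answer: 1221128612 + 147741*sqrt(127) ≈ 1.2228e+9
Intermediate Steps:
b(w) = w + w**2 (b(w) = w**2 + w = w + w**2)
k = 39316
((sqrt(2263 - 1120) - 1*14520) + k)*(4515 + b(211)) = ((sqrt(2263 - 1120) - 1*14520) + 39316)*(4515 + 211*(1 + 211)) = ((sqrt(1143) - 14520) + 39316)*(4515 + 211*212) = ((3*sqrt(127) - 14520) + 39316)*(4515 + 44732) = ((-14520 + 3*sqrt(127)) + 39316)*49247 = (24796 + 3*sqrt(127))*49247 = 1221128612 + 147741*sqrt(127)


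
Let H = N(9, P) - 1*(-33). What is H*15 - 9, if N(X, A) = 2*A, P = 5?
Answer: 636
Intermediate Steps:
H = 43 (H = 2*5 - 1*(-33) = 10 + 33 = 43)
H*15 - 9 = 43*15 - 9 = 645 - 9 = 636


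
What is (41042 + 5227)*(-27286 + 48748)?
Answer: 993025278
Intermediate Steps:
(41042 + 5227)*(-27286 + 48748) = 46269*21462 = 993025278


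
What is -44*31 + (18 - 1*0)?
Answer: -1346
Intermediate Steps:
-44*31 + (18 - 1*0) = -1364 + (18 + 0) = -1364 + 18 = -1346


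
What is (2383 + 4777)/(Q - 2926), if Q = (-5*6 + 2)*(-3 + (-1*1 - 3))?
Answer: -716/273 ≈ -2.6227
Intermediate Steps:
Q = 196 (Q = (-30 + 2)*(-3 + (-1 - 3)) = -28*(-3 - 4) = -28*(-7) = 196)
(2383 + 4777)/(Q - 2926) = (2383 + 4777)/(196 - 2926) = 7160/(-2730) = 7160*(-1/2730) = -716/273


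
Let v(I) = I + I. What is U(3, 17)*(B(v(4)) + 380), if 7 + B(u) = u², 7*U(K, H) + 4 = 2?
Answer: -874/7 ≈ -124.86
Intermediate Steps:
U(K, H) = -2/7 (U(K, H) = -4/7 + (⅐)*2 = -4/7 + 2/7 = -2/7)
v(I) = 2*I
B(u) = -7 + u²
U(3, 17)*(B(v(4)) + 380) = -2*((-7 + (2*4)²) + 380)/7 = -2*((-7 + 8²) + 380)/7 = -2*((-7 + 64) + 380)/7 = -2*(57 + 380)/7 = -2/7*437 = -874/7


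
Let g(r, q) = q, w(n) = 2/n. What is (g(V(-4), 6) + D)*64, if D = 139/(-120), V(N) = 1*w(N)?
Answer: 4648/15 ≈ 309.87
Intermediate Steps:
V(N) = 2/N (V(N) = 1*(2/N) = 2/N)
D = -139/120 (D = 139*(-1/120) = -139/120 ≈ -1.1583)
(g(V(-4), 6) + D)*64 = (6 - 139/120)*64 = (581/120)*64 = 4648/15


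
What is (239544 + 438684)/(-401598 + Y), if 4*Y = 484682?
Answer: -1356456/560855 ≈ -2.4185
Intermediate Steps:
Y = 242341/2 (Y = (1/4)*484682 = 242341/2 ≈ 1.2117e+5)
(239544 + 438684)/(-401598 + Y) = (239544 + 438684)/(-401598 + 242341/2) = 678228/(-560855/2) = 678228*(-2/560855) = -1356456/560855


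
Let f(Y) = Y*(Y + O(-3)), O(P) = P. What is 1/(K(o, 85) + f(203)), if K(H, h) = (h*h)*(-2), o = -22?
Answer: 1/26150 ≈ 3.8241e-5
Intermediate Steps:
K(H, h) = -2*h**2 (K(H, h) = h**2*(-2) = -2*h**2)
f(Y) = Y*(-3 + Y) (f(Y) = Y*(Y - 3) = Y*(-3 + Y))
1/(K(o, 85) + f(203)) = 1/(-2*85**2 + 203*(-3 + 203)) = 1/(-2*7225 + 203*200) = 1/(-14450 + 40600) = 1/26150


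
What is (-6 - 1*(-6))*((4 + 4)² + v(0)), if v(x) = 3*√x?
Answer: 0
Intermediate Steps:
(-6 - 1*(-6))*((4 + 4)² + v(0)) = (-6 - 1*(-6))*((4 + 4)² + 3*√0) = (-6 + 6)*(8² + 3*0) = 0*(64 + 0) = 0*64 = 0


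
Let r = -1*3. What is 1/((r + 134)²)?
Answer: 1/17161 ≈ 5.8272e-5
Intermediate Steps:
r = -3
1/((r + 134)²) = 1/((-3 + 134)²) = 1/(131²) = 1/17161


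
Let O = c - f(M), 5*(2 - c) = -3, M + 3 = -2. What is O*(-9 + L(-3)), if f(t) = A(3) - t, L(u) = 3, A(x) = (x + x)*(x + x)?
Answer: 1152/5 ≈ 230.40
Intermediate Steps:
M = -5 (M = -3 - 2 = -5)
c = 13/5 (c = 2 - ⅕*(-3) = 2 + ⅗ = 13/5 ≈ 2.6000)
A(x) = 4*x² (A(x) = (2*x)*(2*x) = 4*x²)
f(t) = 36 - t (f(t) = 4*3² - t = 4*9 - t = 36 - t)
O = -192/5 (O = 13/5 - (36 - 1*(-5)) = 13/5 - (36 + 5) = 13/5 - 1*41 = 13/5 - 41 = -192/5 ≈ -38.400)
O*(-9 + L(-3)) = -192*(-9 + 3)/5 = -192/5*(-6) = 1152/5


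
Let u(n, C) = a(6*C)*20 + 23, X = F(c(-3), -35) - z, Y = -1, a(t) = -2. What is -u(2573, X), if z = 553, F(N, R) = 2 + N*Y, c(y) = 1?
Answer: 17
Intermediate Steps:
F(N, R) = 2 - N (F(N, R) = 2 + N*(-1) = 2 - N)
X = -552 (X = (2 - 1*1) - 1*553 = (2 - 1) - 553 = 1 - 553 = -552)
u(n, C) = -17 (u(n, C) = -2*20 + 23 = -40 + 23 = -17)
-u(2573, X) = -1*(-17) = 17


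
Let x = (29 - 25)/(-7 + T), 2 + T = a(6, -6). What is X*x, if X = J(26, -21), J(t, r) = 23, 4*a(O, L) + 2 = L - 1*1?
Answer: -368/45 ≈ -8.1778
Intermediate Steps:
a(O, L) = -¾ + L/4 (a(O, L) = -½ + (L - 1*1)/4 = -½ + (L - 1)/4 = -½ + (-1 + L)/4 = -½ + (-¼ + L/4) = -¾ + L/4)
T = -17/4 (T = -2 + (-¾ + (¼)*(-6)) = -2 + (-¾ - 3/2) = -2 - 9/4 = -17/4 ≈ -4.2500)
X = 23
x = -16/45 (x = (29 - 25)/(-7 - 17/4) = 4/(-45/4) = 4*(-4/45) = -16/45 ≈ -0.35556)
X*x = 23*(-16/45) = -368/45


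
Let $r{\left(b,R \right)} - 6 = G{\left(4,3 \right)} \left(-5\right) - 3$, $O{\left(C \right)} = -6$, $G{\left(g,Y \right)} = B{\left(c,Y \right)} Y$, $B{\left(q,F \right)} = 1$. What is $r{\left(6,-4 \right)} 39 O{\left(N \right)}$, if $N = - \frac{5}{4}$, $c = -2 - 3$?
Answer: $2808$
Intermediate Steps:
$c = -5$
$G{\left(g,Y \right)} = Y$ ($G{\left(g,Y \right)} = 1 Y = Y$)
$N = - \frac{5}{4}$ ($N = \left(-5\right) \frac{1}{4} = - \frac{5}{4} \approx -1.25$)
$r{\left(b,R \right)} = -12$ ($r{\left(b,R \right)} = 6 + \left(3 \left(-5\right) - 3\right) = 6 - 18 = -12$)
$r{\left(6,-4 \right)} 39 O{\left(N \right)} = \left(-12\right) 39 \left(-6\right) = \left(-468\right) \left(-6\right) = 2808$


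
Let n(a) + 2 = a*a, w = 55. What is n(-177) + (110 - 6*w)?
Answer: 31107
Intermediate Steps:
n(a) = -2 + a² (n(a) = -2 + a*a = -2 + a²)
n(-177) + (110 - 6*w) = (-2 + (-177)²) + (110 - 6*55) = (-2 + 31329) + (110 - 330) = 31327 - 220 = 31107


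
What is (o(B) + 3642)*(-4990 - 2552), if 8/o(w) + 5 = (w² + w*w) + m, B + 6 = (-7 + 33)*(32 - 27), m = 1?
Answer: -211146254352/7687 ≈ -2.7468e+7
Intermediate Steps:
B = 124 (B = -6 + (-7 + 33)*(32 - 27) = -6 + 26*5 = -6 + 130 = 124)
o(w) = 8/(-4 + 2*w²) (o(w) = 8/(-5 + ((w² + w*w) + 1)) = 8/(-5 + ((w² + w²) + 1)) = 8/(-5 + (2*w² + 1)) = 8/(-5 + (1 + 2*w²)) = 8/(-4 + 2*w²))
(o(B) + 3642)*(-4990 - 2552) = (4/(-2 + 124²) + 3642)*(-4990 - 2552) = (4/(-2 + 15376) + 3642)*(-7542) = (4/15374 + 3642)*(-7542) = (4*(1/15374) + 3642)*(-7542) = (2/7687 + 3642)*(-7542) = (27996056/7687)*(-7542) = -211146254352/7687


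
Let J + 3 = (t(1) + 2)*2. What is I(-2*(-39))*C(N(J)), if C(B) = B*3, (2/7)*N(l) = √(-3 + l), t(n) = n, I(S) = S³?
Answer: 0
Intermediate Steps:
J = 3 (J = -3 + (1 + 2)*2 = -3 + 3*2 = -3 + 6 = 3)
N(l) = 7*√(-3 + l)/2
C(B) = 3*B
I(-2*(-39))*C(N(J)) = (-2*(-39))³*(3*(7*√(-3 + 3)/2)) = 78³*(3*(7*√0/2)) = 474552*(3*((7/2)*0)) = 474552*(3*0) = 474552*0 = 0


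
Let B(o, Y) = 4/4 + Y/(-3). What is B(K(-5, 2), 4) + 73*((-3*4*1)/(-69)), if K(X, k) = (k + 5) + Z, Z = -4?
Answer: 853/69 ≈ 12.362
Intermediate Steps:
K(X, k) = 1 + k (K(X, k) = (k + 5) - 4 = (5 + k) - 4 = 1 + k)
B(o, Y) = 1 - Y/3 (B(o, Y) = 4*(1/4) + Y*(-1/3) = 1 - Y/3)
B(K(-5, 2), 4) + 73*((-3*4*1)/(-69)) = (1 - 1/3*4) + 73*((-3*4*1)/(-69)) = (1 - 4/3) + 73*(-12*1*(-1/69)) = -1/3 + 73*(-12*(-1/69)) = -1/3 + 73*(4/23) = -1/3 + 292/23 = 853/69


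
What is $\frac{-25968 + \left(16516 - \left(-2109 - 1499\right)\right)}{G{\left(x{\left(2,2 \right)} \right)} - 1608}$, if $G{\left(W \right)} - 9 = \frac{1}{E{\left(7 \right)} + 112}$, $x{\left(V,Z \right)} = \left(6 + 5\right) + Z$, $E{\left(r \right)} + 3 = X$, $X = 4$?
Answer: $\frac{330186}{90343} \approx 3.6548$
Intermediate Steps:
$E{\left(r \right)} = 1$ ($E{\left(r \right)} = -3 + 4 = 1$)
$x{\left(V,Z \right)} = 11 + Z$
$G{\left(W \right)} = \frac{1018}{113}$ ($G{\left(W \right)} = 9 + \frac{1}{1 + 112} = 9 + \frac{1}{113} = \frac{1018}{113}$)
$\frac{-25968 + \left(16516 - \left(-2109 - 1499\right)\right)}{G{\left(x{\left(2,2 \right)} \right)} - 1608} = \frac{-25968 + \left(16516 - \left(-2109 - 1499\right)\right)}{\frac{1018}{113} - 1608} = \frac{-25968 + \left(16516 - -3608\right)}{- \frac{180686}{113}} = \left(-25968 + \left(16516 + 3608\right)\right) \left(- \frac{113}{180686}\right) = \left(-25968 + 20124\right) \left(- \frac{113}{180686}\right) = \left(-5844\right) \left(- \frac{113}{180686}\right) = \frac{330186}{90343}$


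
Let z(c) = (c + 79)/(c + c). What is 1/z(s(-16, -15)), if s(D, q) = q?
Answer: -15/32 ≈ -0.46875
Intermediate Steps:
z(c) = (79 + c)/(2*c) (z(c) = (79 + c)/((2*c)) = (79 + c)*(1/(2*c)) = (79 + c)/(2*c))
1/z(s(-16, -15)) = 1/((1/2)*(79 - 15)/(-15)) = 1/((1/2)*(-1/15)*64) = 1/(-32/15) = -15/32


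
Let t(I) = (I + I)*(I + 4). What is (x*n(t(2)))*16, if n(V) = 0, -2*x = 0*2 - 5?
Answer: 0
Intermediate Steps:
t(I) = 2*I*(4 + I) (t(I) = (2*I)*(4 + I) = 2*I*(4 + I))
x = 5/2 (x = -(0*2 - 5)/2 = -(0 - 5)/2 = -½*(-5) = 5/2 ≈ 2.5000)
(x*n(t(2)))*16 = ((5/2)*0)*16 = 0*16 = 0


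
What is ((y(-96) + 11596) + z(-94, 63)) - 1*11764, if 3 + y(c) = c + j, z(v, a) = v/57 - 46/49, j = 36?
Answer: -652411/2793 ≈ -233.59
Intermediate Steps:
z(v, a) = -46/49 + v/57 (z(v, a) = v*(1/57) - 46*1/49 = v/57 - 46/49 = -46/49 + v/57)
y(c) = 33 + c (y(c) = -3 + (c + 36) = -3 + (36 + c) = 33 + c)
((y(-96) + 11596) + z(-94, 63)) - 1*11764 = (((33 - 96) + 11596) + (-46/49 + (1/57)*(-94))) - 1*11764 = ((-63 + 11596) + (-46/49 - 94/57)) - 11764 = (11533 - 7228/2793) - 11764 = 32204441/2793 - 11764 = -652411/2793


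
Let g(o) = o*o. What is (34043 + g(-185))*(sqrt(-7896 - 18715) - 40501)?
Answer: -2764922268 + 68268*I*sqrt(26611) ≈ -2.7649e+9 + 1.1136e+7*I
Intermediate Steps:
g(o) = o**2
(34043 + g(-185))*(sqrt(-7896 - 18715) - 40501) = (34043 + (-185)**2)*(sqrt(-7896 - 18715) - 40501) = (34043 + 34225)*(sqrt(-26611) - 40501) = 68268*(I*sqrt(26611) - 40501) = 68268*(-40501 + I*sqrt(26611)) = -2764922268 + 68268*I*sqrt(26611)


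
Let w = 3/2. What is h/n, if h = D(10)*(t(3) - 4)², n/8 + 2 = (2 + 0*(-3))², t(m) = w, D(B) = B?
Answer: 125/32 ≈ 3.9063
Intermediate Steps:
w = 3/2 (w = 3*(½) = 3/2 ≈ 1.5000)
t(m) = 3/2
n = 16 (n = -16 + 8*(2 + 0*(-3))² = -16 + 8*(2 + 0)² = -16 + 8*2² = -16 + 8*4 = -16 + 32 = 16)
h = 125/2 (h = 10*(3/2 - 4)² = 10*(-5/2)² = 10*(25/4) = 125/2 ≈ 62.500)
h/n = (125/2)/16 = (125/2)*(1/16) = 125/32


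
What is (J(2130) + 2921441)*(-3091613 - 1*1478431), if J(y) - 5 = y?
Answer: -13360870957344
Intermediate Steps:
J(y) = 5 + y
(J(2130) + 2921441)*(-3091613 - 1*1478431) = ((5 + 2130) + 2921441)*(-3091613 - 1*1478431) = (2135 + 2921441)*(-3091613 - 1478431) = 2923576*(-4570044) = -13360870957344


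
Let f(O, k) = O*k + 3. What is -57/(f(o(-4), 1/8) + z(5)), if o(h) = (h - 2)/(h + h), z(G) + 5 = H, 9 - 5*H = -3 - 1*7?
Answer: -3040/101 ≈ -30.099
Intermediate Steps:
H = 19/5 (H = 9/5 - (-3 - 1*7)/5 = 9/5 - (-3 - 7)/5 = 9/5 - 1/5*(-10) = 9/5 + 2 = 19/5 ≈ 3.8000)
z(G) = -6/5 (z(G) = -5 + 19/5 = -6/5)
o(h) = (-2 + h)/(2*h) (o(h) = (-2 + h)/((2*h)) = (-2 + h)*(1/(2*h)) = (-2 + h)/(2*h))
f(O, k) = 3 + O*k
-57/(f(o(-4), 1/8) + z(5)) = -57/((3 + ((1/2)*(-2 - 4)/(-4))/8) - 6/5) = -57/((3 + ((1/2)*(-1/4)*(-6))*(1/8)) - 6/5) = -57/((3 + (3/4)*(1/8)) - 6/5) = -57/((3 + 3/32) - 6/5) = -57/(99/32 - 6/5) = -57/303/160 = -57*160/303 = -3040/101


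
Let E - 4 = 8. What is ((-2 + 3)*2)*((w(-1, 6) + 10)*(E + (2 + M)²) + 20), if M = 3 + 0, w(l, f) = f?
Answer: 1224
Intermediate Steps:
E = 12 (E = 4 + 8 = 12)
M = 3
((-2 + 3)*2)*((w(-1, 6) + 10)*(E + (2 + M)²) + 20) = ((-2 + 3)*2)*((6 + 10)*(12 + (2 + 3)²) + 20) = (1*2)*(16*(12 + 5²) + 20) = 2*(16*(12 + 25) + 20) = 2*(16*37 + 20) = 2*(592 + 20) = 2*612 = 1224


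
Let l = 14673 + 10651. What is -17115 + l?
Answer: 8209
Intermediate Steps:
l = 25324
-17115 + l = -17115 + 25324 = 8209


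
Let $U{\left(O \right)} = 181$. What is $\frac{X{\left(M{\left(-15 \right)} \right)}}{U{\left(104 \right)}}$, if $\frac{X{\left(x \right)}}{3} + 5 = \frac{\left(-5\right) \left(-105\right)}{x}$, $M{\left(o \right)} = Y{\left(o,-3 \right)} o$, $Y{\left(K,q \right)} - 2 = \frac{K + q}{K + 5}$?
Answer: $- \frac{810}{3439} \approx -0.23553$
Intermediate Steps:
$Y{\left(K,q \right)} = 2 + \frac{K + q}{5 + K}$ ($Y{\left(K,q \right)} = 2 + \frac{K + q}{K + 5} = 2 + \frac{K + q}{5 + K}$)
$M{\left(o \right)} = \frac{o \left(7 + 3 o\right)}{5 + o}$ ($M{\left(o \right)} = \frac{10 - 3 + 3 o}{5 + o} o = \frac{7 + 3 o}{5 + o} o = \frac{o \left(7 + 3 o\right)}{5 + o}$)
$X{\left(x \right)} = -15 + \frac{1575}{x}$ ($X{\left(x \right)} = -15 + 3 \frac{\left(-5\right) \left(-105\right)}{x} = -15 + 3 \frac{525}{x} = -15 + \frac{1575}{x}$)
$\frac{X{\left(M{\left(-15 \right)} \right)}}{U{\left(104 \right)}} = \frac{-15 + \frac{1575}{\left(-15\right) \frac{1}{5 - 15} \left(7 + 3 \left(-15\right)\right)}}{181} = \left(-15 + \frac{1575}{\left(-15\right) \frac{1}{-10} \left(7 - 45\right)}\right) \frac{1}{181} = \left(-15 + \frac{1575}{\left(-15\right) \left(- \frac{1}{10}\right) \left(-38\right)}\right) \frac{1}{181} = \left(-15 + \frac{1575}{-57}\right) \frac{1}{181} = \left(-15 + 1575 \left(- \frac{1}{57}\right)\right) \frac{1}{181} = \left(-15 - \frac{525}{19}\right) \frac{1}{181} = \left(- \frac{810}{19}\right) \frac{1}{181} = - \frac{810}{3439}$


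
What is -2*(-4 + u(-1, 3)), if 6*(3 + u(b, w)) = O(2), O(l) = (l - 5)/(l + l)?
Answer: 57/4 ≈ 14.250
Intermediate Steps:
O(l) = (-5 + l)/(2*l) (O(l) = (-5 + l)/((2*l)) = (-5 + l)*(1/(2*l)) = (-5 + l)/(2*l))
u(b, w) = -25/8 (u(b, w) = -3 + ((½)*(-5 + 2)/2)/6 = -3 + ((½)*(½)*(-3))/6 = -3 + (⅙)*(-¾) = -3 - ⅛ = -25/8)
-2*(-4 + u(-1, 3)) = -2*(-4 - 25/8) = -2*(-57/8) = 57/4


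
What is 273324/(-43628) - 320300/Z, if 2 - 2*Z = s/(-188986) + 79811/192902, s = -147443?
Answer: -31839925840776865109/40064606085673 ≈ -7.9471e+5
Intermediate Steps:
Z = 3673292939/9113944343 (Z = 1 - (-147443/(-188986) + 79811/192902)/2 = 1 - (-147443*(-1/188986) + 79811*(1/192902))/2 = 1 - (147443/188986 + 79811/192902)/2 = 1 - ½*10881302808/9113944343 = 1 - 5440651404/9113944343 = 3673292939/9113944343 ≈ 0.40304)
273324/(-43628) - 320300/Z = 273324/(-43628) - 320300/3673292939/9113944343 = 273324*(-1/43628) - 320300*9113944343/3673292939 = -68331/10907 - 2919196373062900/3673292939 = -31839925840776865109/40064606085673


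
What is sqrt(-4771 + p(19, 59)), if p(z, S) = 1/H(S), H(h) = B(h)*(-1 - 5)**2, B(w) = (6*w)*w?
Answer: I*sqrt(21523774890)/2124 ≈ 69.072*I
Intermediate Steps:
B(w) = 6*w**2
H(h) = 216*h**2 (H(h) = (6*h**2)*(-1 - 5)**2 = (6*h**2)*(-6)**2 = (6*h**2)*36 = 216*h**2)
p(z, S) = 1/(216*S**2)
sqrt(-4771 + p(19, 59)) = sqrt(-4771 + (1/216)/59**2) = sqrt(-4771 + (1/216)*(1/3481)) = sqrt(-4771 + 1/751896) = sqrt(-3587295815/751896) = I*sqrt(21523774890)/2124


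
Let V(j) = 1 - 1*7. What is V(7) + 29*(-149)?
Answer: -4327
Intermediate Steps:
V(j) = -6 (V(j) = 1 - 7 = -6)
V(7) + 29*(-149) = -6 + 29*(-149) = -6 - 4321 = -4327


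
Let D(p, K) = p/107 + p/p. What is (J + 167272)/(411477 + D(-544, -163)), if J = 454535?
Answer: 66533349/44027602 ≈ 1.5112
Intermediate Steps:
D(p, K) = 1 + p/107 (D(p, K) = p*(1/107) + 1 = p/107 + 1 = 1 + p/107)
(J + 167272)/(411477 + D(-544, -163)) = (454535 + 167272)/(411477 + (1 + (1/107)*(-544))) = 621807/(411477 + (1 - 544/107)) = 621807/(411477 - 437/107) = 621807/(44027602/107) = 621807*(107/44027602) = 66533349/44027602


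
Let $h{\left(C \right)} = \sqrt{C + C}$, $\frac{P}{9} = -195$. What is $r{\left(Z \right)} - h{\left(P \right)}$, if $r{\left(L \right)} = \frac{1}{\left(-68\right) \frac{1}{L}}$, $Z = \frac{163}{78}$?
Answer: $- \frac{163}{5304} - 3 i \sqrt{390} \approx -0.030732 - 59.245 i$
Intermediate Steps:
$P = -1755$ ($P = 9 \left(-195\right) = -1755$)
$h{\left(C \right)} = \sqrt{2} \sqrt{C}$ ($h{\left(C \right)} = \sqrt{2 C} = \sqrt{2} \sqrt{C}$)
$Z = \frac{163}{78}$ ($Z = 163 \cdot \frac{1}{78} = \frac{163}{78} \approx 2.0897$)
$r{\left(L \right)} = - \frac{L}{68}$
$r{\left(Z \right)} - h{\left(P \right)} = \left(- \frac{1}{68}\right) \frac{163}{78} - \sqrt{2} \sqrt{-1755} = - \frac{163}{5304} - \sqrt{2} \cdot 3 i \sqrt{195} = - \frac{163}{5304} - 3 i \sqrt{390}$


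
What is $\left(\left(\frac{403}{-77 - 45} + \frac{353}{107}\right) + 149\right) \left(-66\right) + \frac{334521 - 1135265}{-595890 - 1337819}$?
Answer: $- \frac{124109311397339}{12621318643} \approx -9833.3$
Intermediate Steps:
$\left(\left(\frac{403}{-77 - 45} + \frac{353}{107}\right) + 149\right) \left(-66\right) + \frac{334521 - 1135265}{-595890 - 1337819} = \left(\left(\frac{403}{-122} + 353 \cdot \frac{1}{107}\right) + 149\right) \left(-66\right) - \frac{800744}{-1933709} = \left(\left(403 \left(- \frac{1}{122}\right) + \frac{353}{107}\right) + 149\right) \left(-66\right) - - \frac{800744}{1933709} = \left(\left(- \frac{403}{122} + \frac{353}{107}\right) + 149\right) \left(-66\right) + \frac{800744}{1933709} = \left(- \frac{55}{13054} + 149\right) \left(-66\right) + \frac{800744}{1933709} = \frac{1944991}{13054} \left(-66\right) + \frac{800744}{1933709} = - \frac{64184703}{6527} + \frac{800744}{1933709} = - \frac{124109311397339}{12621318643}$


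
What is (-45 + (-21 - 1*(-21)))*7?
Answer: -315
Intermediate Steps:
(-45 + (-21 - 1*(-21)))*7 = (-45 + (-21 + 21))*7 = (-45 + 0)*7 = -45*7 = -315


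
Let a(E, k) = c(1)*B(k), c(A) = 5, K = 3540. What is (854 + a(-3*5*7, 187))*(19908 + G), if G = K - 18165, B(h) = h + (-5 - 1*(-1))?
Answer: 9345627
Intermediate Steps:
B(h) = -4 + h (B(h) = h + (-5 + 1) = h - 4 = -4 + h)
G = -14625 (G = 3540 - 18165 = -14625)
a(E, k) = -20 + 5*k (a(E, k) = 5*(-4 + k) = -20 + 5*k)
(854 + a(-3*5*7, 187))*(19908 + G) = (854 + (-20 + 5*187))*(19908 - 14625) = (854 + (-20 + 935))*5283 = (854 + 915)*5283 = 1769*5283 = 9345627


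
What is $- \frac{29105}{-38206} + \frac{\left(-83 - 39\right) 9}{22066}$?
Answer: $\frac{300140371}{421526798} \approx 0.71203$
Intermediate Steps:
$- \frac{29105}{-38206} + \frac{\left(-83 - 39\right) 9}{22066} = \left(-29105\right) \left(- \frac{1}{38206}\right) + \left(-122\right) 9 \cdot \frac{1}{22066} = \frac{29105}{38206} - \frac{549}{11033} = \frac{300140371}{421526798}$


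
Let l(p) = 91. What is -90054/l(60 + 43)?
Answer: -90054/91 ≈ -989.60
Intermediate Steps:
-90054/l(60 + 43) = -90054/91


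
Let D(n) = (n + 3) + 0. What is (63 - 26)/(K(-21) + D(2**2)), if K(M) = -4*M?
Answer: 37/91 ≈ 0.40659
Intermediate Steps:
D(n) = 3 + n (D(n) = (3 + n) + 0 = 3 + n)
(63 - 26)/(K(-21) + D(2**2)) = (63 - 26)/(-4*(-21) + (3 + 2**2)) = 37/(84 + (3 + 4)) = 37/(84 + 7) = 37/91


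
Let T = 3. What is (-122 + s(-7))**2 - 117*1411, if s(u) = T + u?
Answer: -149211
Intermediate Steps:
s(u) = 3 + u
(-122 + s(-7))**2 - 117*1411 = (-122 + (3 - 7))**2 - 117*1411 = (-122 - 4)**2 - 165087 = (-126)**2 - 165087 = 15876 - 165087 = -149211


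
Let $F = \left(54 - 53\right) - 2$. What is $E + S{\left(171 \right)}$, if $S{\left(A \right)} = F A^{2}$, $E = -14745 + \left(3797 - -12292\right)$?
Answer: $-27897$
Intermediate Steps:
$E = 1344$ ($E = -14745 + \left(3797 + 12292\right) = -14745 + 16089 = 1344$)
$F = -1$ ($F = 1 - 2 = -1$)
$S{\left(A \right)} = - A^{2}$
$E + S{\left(171 \right)} = 1344 - 171^{2} = 1344 - 29241 = -27897$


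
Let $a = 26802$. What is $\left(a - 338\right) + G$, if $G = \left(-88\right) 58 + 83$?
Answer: $21443$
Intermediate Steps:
$G = -5021$ ($G = -5104 + 83 = -5021$)
$\left(a - 338\right) + G = \left(26802 - 338\right) - 5021 = 26464 - 5021 = 21443$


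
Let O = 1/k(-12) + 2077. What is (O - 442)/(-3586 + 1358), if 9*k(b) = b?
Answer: -6537/8912 ≈ -0.73351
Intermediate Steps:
k(b) = b/9
O = 8305/4 (O = 1/((1/9)*(-12)) + 2077 = 1/(-4/3) + 2077 = -3/4 + 2077 = 8305/4 ≈ 2076.3)
(O - 442)/(-3586 + 1358) = (8305/4 - 442)/(-3586 + 1358) = (6537/4)/(-2228) = (6537/4)*(-1/2228) = -6537/8912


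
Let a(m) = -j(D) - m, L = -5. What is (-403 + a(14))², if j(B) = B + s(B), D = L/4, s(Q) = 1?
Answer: 2778889/16 ≈ 1.7368e+5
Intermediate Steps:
D = -5/4 ≈ -1.2500
j(B) = 1 + B (j(B) = B + 1 = 1 + B)
a(m) = ¼ - m (a(m) = -(1 - 5/4) - m = -1*(-¼) - m = ¼ - m)
(-403 + a(14))² = (-403 + (¼ - 1*14))² = (-403 + (¼ - 14))² = (-403 - 55/4)² = (-1667/4)² = 2778889/16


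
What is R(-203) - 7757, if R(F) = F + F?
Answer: -8163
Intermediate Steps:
R(F) = 2*F
R(-203) - 7757 = 2*(-203) - 7757 = -406 - 7757 = -8163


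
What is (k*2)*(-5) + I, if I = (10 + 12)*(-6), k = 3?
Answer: -162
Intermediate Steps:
I = -132 (I = 22*(-6) = -132)
(k*2)*(-5) + I = (3*2)*(-5) - 132 = 6*(-5) - 132 = -30 - 132 = -162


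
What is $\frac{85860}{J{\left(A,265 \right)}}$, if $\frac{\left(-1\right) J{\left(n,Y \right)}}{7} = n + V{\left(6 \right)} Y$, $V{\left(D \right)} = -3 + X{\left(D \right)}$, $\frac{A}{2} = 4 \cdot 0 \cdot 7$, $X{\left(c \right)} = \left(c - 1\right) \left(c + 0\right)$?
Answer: $- \frac{12}{7} \approx -1.7143$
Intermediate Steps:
$X{\left(c \right)} = c \left(-1 + c\right)$ ($X{\left(c \right)} = \left(-1 + c\right) c = c \left(-1 + c\right)$)
$A = 0$ ($A = 2 \cdot 4 \cdot 0 \cdot 7 = 2 \cdot 0 \cdot 7 = 2 \cdot 0 = 0$)
$V{\left(D \right)} = -3 + D \left(-1 + D\right)$
$J{\left(n,Y \right)} = - 189 Y - 7 n$ ($J{\left(n,Y \right)} = - 7 \left(n + \left(-3 + 6 \left(-1 + 6\right)\right) Y\right) = - 7 \left(n + \left(-3 + 6 \cdot 5\right) Y\right) = - 7 \left(n + \left(-3 + 30\right) Y\right) = - 7 \left(n + 27 Y\right) = - 189 Y - 7 n$)
$\frac{85860}{J{\left(A,265 \right)}} = \frac{85860}{\left(-189\right) 265 - 0} = \frac{85860}{-50085 + 0} = \frac{85860}{-50085} = 85860 \left(- \frac{1}{50085}\right) = - \frac{12}{7}$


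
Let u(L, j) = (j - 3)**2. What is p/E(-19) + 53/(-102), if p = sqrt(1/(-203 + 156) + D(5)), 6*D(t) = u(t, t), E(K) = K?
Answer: -53/102 - sqrt(12831)/2679 ≈ -0.56189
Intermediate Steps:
u(L, j) = (-3 + j)**2
D(t) = (-3 + t)**2/6
p = sqrt(12831)/141 (p = sqrt(1/(-203 + 156) + (-3 + 5)**2/6) = sqrt(1/(-47) + (1/6)*2**2) = sqrt(-1/47 + (1/6)*4) = sqrt(-1/47 + 2/3) = sqrt(91/141) = sqrt(12831)/141 ≈ 0.80336)
p/E(-19) + 53/(-102) = (sqrt(12831)/141)/(-19) + 53/(-102) = (sqrt(12831)/141)*(-1/19) + 53*(-1/102) = -sqrt(12831)/2679 - 53/102 = -53/102 - sqrt(12831)/2679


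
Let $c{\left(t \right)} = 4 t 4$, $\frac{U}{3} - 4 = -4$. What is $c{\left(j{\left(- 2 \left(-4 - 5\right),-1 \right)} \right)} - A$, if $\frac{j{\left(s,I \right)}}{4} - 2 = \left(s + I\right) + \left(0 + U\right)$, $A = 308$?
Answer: $908$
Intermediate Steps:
$U = 0$ ($U = 12 + 3 \left(-4\right) = 12 - 12 = 0$)
$j{\left(s,I \right)} = 8 + 4 I + 4 s$ ($j{\left(s,I \right)} = 8 + 4 \left(\left(s + I\right) + \left(0 + 0\right)\right) = 8 + 4 \left(\left(I + s\right) + 0\right) = 8 + 4 \left(I + s\right) = 8 + \left(4 I + 4 s\right) = 8 + 4 I + 4 s$)
$c{\left(t \right)} = 16 t$
$c{\left(j{\left(- 2 \left(-4 - 5\right),-1 \right)} \right)} - A = 16 \left(8 + 4 \left(-1\right) + 4 \left(- 2 \left(-4 - 5\right)\right)\right) - 308 = 16 \left(8 - 4 + 4 \left(\left(-2\right) \left(-9\right)\right)\right) - 308 = 16 \left(8 - 4 + 4 \cdot 18\right) - 308 = 16 \left(8 - 4 + 72\right) - 308 = 16 \cdot 76 - 308 = 1216 - 308 = 908$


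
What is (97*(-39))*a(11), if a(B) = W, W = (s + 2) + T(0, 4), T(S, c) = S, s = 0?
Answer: -7566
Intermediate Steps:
W = 2 (W = (0 + 2) + 0 = 2 + 0 = 2)
a(B) = 2
(97*(-39))*a(11) = (97*(-39))*2 = -3783*2 = -7566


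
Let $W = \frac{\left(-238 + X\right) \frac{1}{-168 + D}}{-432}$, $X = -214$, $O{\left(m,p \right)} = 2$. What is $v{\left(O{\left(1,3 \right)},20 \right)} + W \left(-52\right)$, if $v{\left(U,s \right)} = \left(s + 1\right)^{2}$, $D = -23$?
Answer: $\frac{2275706}{5157} \approx 441.28$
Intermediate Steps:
$v{\left(U,s \right)} = \left(1 + s\right)^{2}$
$W = - \frac{113}{20628}$ ($W = \frac{\left(-238 - 214\right) \frac{1}{-168 - 23}}{-432} = - \frac{452}{-191} \left(- \frac{1}{432}\right) = \left(-452\right) \left(- \frac{1}{191}\right) \left(- \frac{1}{432}\right) = \frac{452}{191} \left(- \frac{1}{432}\right) = - \frac{113}{20628} \approx -0.005478$)
$v{\left(O{\left(1,3 \right)},20 \right)} + W \left(-52\right) = \left(1 + 20\right)^{2} - - \frac{1469}{5157} = 21^{2} + \frac{1469}{5157} = 441 + \frac{1469}{5157} = \frac{2275706}{5157}$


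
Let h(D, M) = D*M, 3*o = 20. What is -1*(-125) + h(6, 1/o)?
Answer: 1259/10 ≈ 125.90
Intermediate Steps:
o = 20/3 (o = (⅓)*20 = 20/3 ≈ 6.6667)
-1*(-125) + h(6, 1/o) = -1*(-125) + 6/(20/3) = 125 + 6*(3/20) = 125 + 9/10 = 1259/10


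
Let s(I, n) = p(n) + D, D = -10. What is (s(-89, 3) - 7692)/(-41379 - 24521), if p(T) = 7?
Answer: 1539/13180 ≈ 0.11677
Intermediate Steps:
s(I, n) = -3 (s(I, n) = 7 - 10 = -3)
(s(-89, 3) - 7692)/(-41379 - 24521) = (-3 - 7692)/(-41379 - 24521) = -7695/(-65900) = -7695*(-1/65900) = 1539/13180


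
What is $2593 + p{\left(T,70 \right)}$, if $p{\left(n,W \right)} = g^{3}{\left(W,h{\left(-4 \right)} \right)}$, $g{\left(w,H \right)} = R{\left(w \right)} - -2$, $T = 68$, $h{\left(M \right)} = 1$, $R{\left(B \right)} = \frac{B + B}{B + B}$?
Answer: $2620$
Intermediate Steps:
$R{\left(B \right)} = 1$ ($R{\left(B \right)} = \frac{2 B}{2 B} = 2 B \frac{1}{2 B} = 1$)
$g{\left(w,H \right)} = 3$ ($g{\left(w,H \right)} = 1 - -2 = 1 + 2 = 3$)
$p{\left(n,W \right)} = 27$ ($p{\left(n,W \right)} = 3^{3} = 27$)
$2593 + p{\left(T,70 \right)} = 2593 + 27 = 2620$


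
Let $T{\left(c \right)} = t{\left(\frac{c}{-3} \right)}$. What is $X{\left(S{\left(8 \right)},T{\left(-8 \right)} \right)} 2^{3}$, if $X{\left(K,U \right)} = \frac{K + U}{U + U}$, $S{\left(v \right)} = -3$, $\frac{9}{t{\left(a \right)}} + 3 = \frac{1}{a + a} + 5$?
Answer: $\frac{13}{12} \approx 1.0833$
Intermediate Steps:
$t{\left(a \right)} = \frac{9}{2 + \frac{1}{2 a}}$ ($t{\left(a \right)} = \frac{9}{-3 + \left(\frac{1}{a + a} + 5\right)} = \frac{9}{-3 + \left(\frac{1}{2 a} + 5\right)} = \frac{9}{-3 + \left(5 + \frac{1}{2 a}\right)} = \frac{9}{2 + \frac{1}{2 a}}$)
$T{\left(c \right)} = - \frac{6 c}{1 - \frac{4 c}{3}}$ ($T{\left(c \right)} = \frac{18 \frac{c}{-3}}{1 + 4 \frac{c}{-3}} = \frac{18 c \left(- \frac{1}{3}\right)}{1 + 4 c \left(- \frac{1}{3}\right)} = \frac{18 \left(- \frac{c}{3}\right)}{1 + 4 \left(- \frac{c}{3}\right)} = \frac{18 \left(- \frac{c}{3}\right)}{1 - \frac{4 c}{3}} = - \frac{6 c}{1 - \frac{4 c}{3}}$)
$X{\left(K,U \right)} = \frac{K + U}{2 U}$
$X{\left(S{\left(8 \right)},T{\left(-8 \right)} \right)} 2^{3} = \frac{-3 + 18 \left(-8\right) \frac{1}{-3 + 4 \left(-8\right)}}{2 \cdot 18 \left(-8\right) \frac{1}{-3 + 4 \left(-8\right)}} 2^{3} = \frac{-3 + 18 \left(-8\right) \frac{1}{-3 - 32}}{2 \cdot 18 \left(-8\right) \frac{1}{-3 - 32}} \cdot 8 = \frac{-3 + 18 \left(-8\right) \frac{1}{-35}}{2 \cdot 18 \left(-8\right) \frac{1}{-35}} \cdot 8 = \frac{-3 + 18 \left(-8\right) \left(- \frac{1}{35}\right)}{2 \cdot 18 \left(-8\right) \left(- \frac{1}{35}\right)} 8 = \frac{-3 + \frac{144}{35}}{2 \cdot \frac{144}{35}} \cdot 8 = \frac{1}{2} \cdot \frac{35}{144} \cdot \frac{39}{35} \cdot 8 = \frac{13}{96} \cdot 8 = \frac{13}{12}$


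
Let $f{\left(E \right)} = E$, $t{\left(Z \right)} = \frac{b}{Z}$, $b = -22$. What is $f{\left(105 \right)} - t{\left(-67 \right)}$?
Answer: $\frac{7013}{67} \approx 104.67$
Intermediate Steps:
$t{\left(Z \right)} = - \frac{22}{Z}$
$f{\left(105 \right)} - t{\left(-67 \right)} = 105 - - \frac{22}{-67} = 105 - \left(-22\right) \left(- \frac{1}{67}\right) = 105 - \frac{22}{67} = \frac{7013}{67}$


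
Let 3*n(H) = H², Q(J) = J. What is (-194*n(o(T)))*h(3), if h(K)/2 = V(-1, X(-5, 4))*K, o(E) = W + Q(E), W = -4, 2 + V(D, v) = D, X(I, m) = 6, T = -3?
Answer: 57036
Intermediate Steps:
V(D, v) = -2 + D
o(E) = -4 + E
n(H) = H²/3
h(K) = -6*K (h(K) = 2*((-2 - 1)*K) = 2*(-3*K) = -6*K)
(-194*n(o(T)))*h(3) = (-194*(-4 - 3)²/3)*(-6*3) = -194*(-7)²/3*(-18) = -194*49/3*(-18) = -9506/3*(-18) = 57036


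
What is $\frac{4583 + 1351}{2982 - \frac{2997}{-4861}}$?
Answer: $\frac{9615058}{4832833} \approx 1.9895$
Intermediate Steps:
$\frac{4583 + 1351}{2982 - \frac{2997}{-4861}} = \frac{5934}{2982 - - \frac{2997}{4861}} = \frac{5934}{2982 + \frac{2997}{4861}} = \frac{5934}{\frac{14498499}{4861}} = 5934 \cdot \frac{4861}{14498499} = \frac{9615058}{4832833}$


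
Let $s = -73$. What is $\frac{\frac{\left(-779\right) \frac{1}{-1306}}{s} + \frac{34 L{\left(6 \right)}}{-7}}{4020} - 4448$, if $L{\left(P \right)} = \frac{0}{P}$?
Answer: $- \frac{1704734965259}{383258760} \approx -4448.0$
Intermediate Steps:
$L{\left(P \right)} = 0$
$\frac{\frac{\left(-779\right) \frac{1}{-1306}}{s} + \frac{34 L{\left(6 \right)}}{-7}}{4020} - 4448 = \frac{\frac{\left(-779\right) \frac{1}{-1306}}{-73} + \frac{34 \cdot 0}{-7}}{4020} - 4448 = \left(\left(-779\right) \left(- \frac{1}{1306}\right) \left(- \frac{1}{73}\right) + 0 \left(- \frac{1}{7}\right)\right) \frac{1}{4020} - 4448 = \left(\frac{779}{1306} \left(- \frac{1}{73}\right) + 0\right) \frac{1}{4020} - 4448 = \left(- \frac{779}{95338} + 0\right) \frac{1}{4020} - 4448 = \left(- \frac{779}{95338}\right) \frac{1}{4020} - 4448 = - \frac{779}{383258760} - 4448 = - \frac{1704734965259}{383258760}$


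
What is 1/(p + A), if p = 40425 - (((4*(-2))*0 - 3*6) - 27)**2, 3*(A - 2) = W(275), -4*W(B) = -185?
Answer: 12/461009 ≈ 2.6030e-5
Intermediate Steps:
W(B) = 185/4 (W(B) = -1/4*(-185) = 185/4)
A = 209/12 (A = 2 + (1/3)*(185/4) = 2 + 185/12 = 209/12 ≈ 17.417)
p = 38400 (p = 40425 - ((-8*0 - 18) - 27)**2 = 40425 - ((0 - 18) - 27)**2 = 40425 - (-18 - 27)**2 = 40425 - 1*(-45)**2 = 40425 - 1*2025 = 40425 - 2025 = 38400)
1/(p + A) = 1/(38400 + 209/12) = 1/(461009/12) = 12/461009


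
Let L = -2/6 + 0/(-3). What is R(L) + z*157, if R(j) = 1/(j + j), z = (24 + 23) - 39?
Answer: 2509/2 ≈ 1254.5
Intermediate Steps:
z = 8 (z = 47 - 39 = 8)
L = -⅓ (L = -2*⅙ + 0*(-⅓) = -⅓ + 0 = -⅓ ≈ -0.33333)
R(j) = 1/(2*j)
R(L) + z*157 = 1/(2*(-⅓)) + 8*157 = (½)*(-3) + 1256 = -3/2 + 1256 = 2509/2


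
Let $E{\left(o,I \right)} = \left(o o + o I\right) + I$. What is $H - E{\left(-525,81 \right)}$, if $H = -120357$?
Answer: $-353538$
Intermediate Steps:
$E{\left(o,I \right)} = I + o^{2} + I o$ ($E{\left(o,I \right)} = \left(o^{2} + I o\right) + I = I + o^{2} + I o$)
$H - E{\left(-525,81 \right)} = -120357 - \left(81 + \left(-525\right)^{2} + 81 \left(-525\right)\right) = -120357 - \left(81 + 275625 - 42525\right) = -120357 - 233181 = -353538$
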